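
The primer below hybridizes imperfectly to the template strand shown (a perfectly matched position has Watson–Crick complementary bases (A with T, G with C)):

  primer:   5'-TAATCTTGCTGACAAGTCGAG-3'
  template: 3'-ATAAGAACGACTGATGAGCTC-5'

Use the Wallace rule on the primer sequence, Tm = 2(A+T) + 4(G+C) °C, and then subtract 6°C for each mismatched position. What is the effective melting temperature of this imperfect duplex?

42°C

Primer base counts: A=6, T=6, G=5, C=4 → A+T=12, G+C=9
Perfect-match Tm = 2(12) + 4(9) = 24 + 36 = 60°C
Mismatches (positions where the bases are not complementary): 3 (at positions 3, 14, 16)
Effective Tm = 60 − 3×6 = 60 − 18 = 42°C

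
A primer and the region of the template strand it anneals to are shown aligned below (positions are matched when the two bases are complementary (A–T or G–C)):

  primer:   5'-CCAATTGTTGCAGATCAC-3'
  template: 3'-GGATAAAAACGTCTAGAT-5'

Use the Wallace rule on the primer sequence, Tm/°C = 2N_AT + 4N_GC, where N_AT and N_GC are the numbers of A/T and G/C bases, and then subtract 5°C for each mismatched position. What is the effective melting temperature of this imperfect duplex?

32°C

Primer base counts: A=5, T=5, G=3, C=5 → A+T=10, G+C=8
Perfect-match Tm = 2(10) + 4(8) = 20 + 32 = 52°C
Mismatches (positions where the bases are not complementary): 4 (at positions 3, 7, 17, 18)
Effective Tm = 52 − 4×5 = 52 − 20 = 32°C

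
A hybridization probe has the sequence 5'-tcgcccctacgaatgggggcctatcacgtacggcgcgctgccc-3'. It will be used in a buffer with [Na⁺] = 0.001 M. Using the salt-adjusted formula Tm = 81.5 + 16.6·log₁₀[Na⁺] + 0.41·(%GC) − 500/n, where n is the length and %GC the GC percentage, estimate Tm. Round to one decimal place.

48.7°C

Length n = 43. Base counts: T=7, G=13, A=6, C=17
G+C = 30, so %GC = 30/43 × 100 = 69.767%
Salt term: 16.6 × (-3) = -49.8
GC term: 0.41 × 69.767 = 28.604; length term: −500/43 = −11.628
Tm = 81.5 + (-49.8) + 28.604 − 11.628 = 48.676 → 48.7°C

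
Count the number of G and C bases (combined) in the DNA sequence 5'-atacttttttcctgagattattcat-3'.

G=2, C=4, A=6, T=13
G+C = 2 + 4 = 6

6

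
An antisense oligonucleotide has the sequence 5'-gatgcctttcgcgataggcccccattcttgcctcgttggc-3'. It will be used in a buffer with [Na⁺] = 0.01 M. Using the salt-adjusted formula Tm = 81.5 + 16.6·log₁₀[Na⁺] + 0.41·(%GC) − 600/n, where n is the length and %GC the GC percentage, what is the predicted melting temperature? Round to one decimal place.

57.9°C

Length n = 40. Base counts: T=12, G=10, A=4, C=14
G+C = 24, so %GC = 24/40 × 100 = 60%
Salt term: 16.6 × (-2) = -33.2
GC term: 0.41 × 60 = 24.6; length term: −600/40 = −15
Tm = 81.5 + (-33.2) + 24.6 − 15 = 57.9 → 57.9°C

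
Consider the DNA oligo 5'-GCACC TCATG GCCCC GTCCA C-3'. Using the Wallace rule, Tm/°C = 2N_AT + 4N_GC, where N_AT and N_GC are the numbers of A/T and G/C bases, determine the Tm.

T=3, G=4, A=3, C=11
AT pairs contribute 6, GC pairs contribute 15.
Tm = 2×6 + 4×15 = 72°C

72°C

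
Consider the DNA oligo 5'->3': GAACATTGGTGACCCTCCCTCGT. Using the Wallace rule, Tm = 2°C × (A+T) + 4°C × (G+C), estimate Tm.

Counting bases: G=5, C=8, T=6, A=4
So N_AT = 10 and N_GC = 13.
Tm = 2×10 + 4×13 = 72°C

72°C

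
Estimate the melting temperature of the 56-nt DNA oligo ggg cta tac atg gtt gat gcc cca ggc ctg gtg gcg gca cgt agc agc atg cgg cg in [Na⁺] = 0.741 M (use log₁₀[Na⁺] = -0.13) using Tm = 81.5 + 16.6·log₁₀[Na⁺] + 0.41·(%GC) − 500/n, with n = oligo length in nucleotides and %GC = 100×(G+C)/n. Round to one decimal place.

Length n = 56. Scanning the sequence gives T=10, C=15, A=9, G=22.
G+C = 37, so %GC = 37/56 × 100 = 66.071%
Salt term: 16.6 × (-0.13) = -2.158
GC term: 0.41 × 66.071 = 27.089; length term: −500/56 = −8.929
Tm = 81.5 + (-2.158) + 27.089 − 8.929 = 97.502 → 97.5°C

97.5°C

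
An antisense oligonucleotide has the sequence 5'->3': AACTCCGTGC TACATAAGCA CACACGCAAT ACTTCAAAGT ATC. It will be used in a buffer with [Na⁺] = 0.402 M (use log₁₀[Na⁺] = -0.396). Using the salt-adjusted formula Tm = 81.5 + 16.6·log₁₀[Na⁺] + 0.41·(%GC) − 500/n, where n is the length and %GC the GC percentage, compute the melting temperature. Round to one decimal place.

Length n = 43. Scanning the sequence gives T=9, A=16, C=13, G=5.
G+C = 18, so %GC = 18/43 × 100 = 41.86%
Salt term: 16.6 × (-0.396) = -6.574
GC term: 0.41 × 41.86 = 17.163; length term: −500/43 = −11.628
Tm = 81.5 + (-6.574) + 17.163 − 11.628 = 80.461 → 80.5°C

80.5°C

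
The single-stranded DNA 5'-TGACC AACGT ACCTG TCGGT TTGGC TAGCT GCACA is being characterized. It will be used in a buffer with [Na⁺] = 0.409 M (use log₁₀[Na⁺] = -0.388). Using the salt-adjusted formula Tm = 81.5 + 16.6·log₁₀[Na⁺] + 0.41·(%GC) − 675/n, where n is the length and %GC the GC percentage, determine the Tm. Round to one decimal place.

78.0°C

Length n = 35. C=10, G=9, T=9, A=7
G+C = 19, so %GC = 19/35 × 100 = 54.286%
Salt term: 16.6 × (-0.388) = -6.441
GC term: 0.41 × 54.286 = 22.257; length term: −675/35 = −19.286
Tm = 81.5 + (-6.441) + 22.257 − 19.286 = 78.03 → 78.0°C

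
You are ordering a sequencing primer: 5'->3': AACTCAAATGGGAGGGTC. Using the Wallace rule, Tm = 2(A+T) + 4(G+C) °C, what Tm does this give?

54°C

A=6, G=6, C=3, T=3
A+T = 9, G+C = 9
Tm = 4·9 + 2·9 = 36 + 18 = 54°C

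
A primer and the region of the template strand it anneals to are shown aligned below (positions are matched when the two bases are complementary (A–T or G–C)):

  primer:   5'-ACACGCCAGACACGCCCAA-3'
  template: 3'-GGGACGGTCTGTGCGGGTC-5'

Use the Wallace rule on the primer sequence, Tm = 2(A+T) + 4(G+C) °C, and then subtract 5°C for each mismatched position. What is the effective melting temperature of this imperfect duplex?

Primer base counts: A=7, T=0, G=3, C=9 → A+T=7, G+C=12
Perfect-match Tm = 2(7) + 4(12) = 14 + 48 = 62°C
Mismatches (positions where the bases are not complementary): 4 (at positions 1, 3, 4, 19)
Effective Tm = 62 − 4×5 = 62 − 20 = 42°C

42°C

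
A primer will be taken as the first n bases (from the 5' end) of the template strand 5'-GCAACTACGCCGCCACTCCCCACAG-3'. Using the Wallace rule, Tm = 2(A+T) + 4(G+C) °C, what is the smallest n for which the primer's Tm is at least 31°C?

n = 10

First 9 bases: GCAACTACG → Tm = 28°C (< 31°C)
First 10 bases: GCAACTACGC → Tm = 32°C (≥ 31°C)
Each additional base adds 2°C (A/T) or 4°C (G/C), so Tm is non-decreasing in n; n = 10 is the first length to reach 31°C.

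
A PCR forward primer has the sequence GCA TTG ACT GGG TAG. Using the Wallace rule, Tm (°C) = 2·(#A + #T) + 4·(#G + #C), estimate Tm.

T=4, C=2, A=3, G=6
So N_AT = 7 and N_GC = 8.
Tm = 2(7) + 4(8) = 14 + 32 = 46°C

46°C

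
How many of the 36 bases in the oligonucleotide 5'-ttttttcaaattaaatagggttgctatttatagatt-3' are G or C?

7

Scanning the sequence gives A=11, T=18, G=5, C=2.
Total G or C: 5 + 2 = 7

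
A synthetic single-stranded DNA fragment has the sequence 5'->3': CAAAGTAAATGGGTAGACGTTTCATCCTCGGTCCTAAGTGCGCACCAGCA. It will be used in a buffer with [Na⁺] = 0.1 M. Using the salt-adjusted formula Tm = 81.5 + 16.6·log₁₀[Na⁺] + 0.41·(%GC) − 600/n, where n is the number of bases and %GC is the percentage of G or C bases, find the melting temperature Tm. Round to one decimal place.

Length n = 50. Base counts: A=14, T=11, C=13, G=12
G+C = 25, so %GC = 25/50 × 100 = 50%
Salt term: 16.6 × (-1) = -16.6
GC term: 0.41 × 50 = 20.5; length term: −600/50 = −12
Tm = 81.5 + (-16.6) + 20.5 − 12 = 73.4 → 73.4°C

73.4°C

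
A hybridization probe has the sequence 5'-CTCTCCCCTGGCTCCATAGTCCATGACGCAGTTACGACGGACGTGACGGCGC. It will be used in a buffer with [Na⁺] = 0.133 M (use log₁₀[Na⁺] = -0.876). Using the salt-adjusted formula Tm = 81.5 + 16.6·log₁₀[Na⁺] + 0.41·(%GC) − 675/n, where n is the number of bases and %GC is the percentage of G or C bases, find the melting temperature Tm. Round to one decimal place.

Length n = 52. Base counts: T=10, C=19, A=9, G=14
G+C = 33, so %GC = 33/52 × 100 = 63.462%
Salt term: 16.6 × (-0.876) = -14.542
GC term: 0.41 × 63.462 = 26.019; length term: −675/52 = −12.981
Tm = 81.5 + (-14.542) + 26.019 − 12.981 = 79.996 → 80.0°C

80.0°C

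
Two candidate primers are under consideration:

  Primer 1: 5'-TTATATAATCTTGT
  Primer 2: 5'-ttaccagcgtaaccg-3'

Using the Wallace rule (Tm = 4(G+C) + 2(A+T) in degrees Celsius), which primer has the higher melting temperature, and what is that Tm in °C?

Primer 2, 46°C

Primer 1: A+T=12, G+C=2 → Tm = 2(12)+4(2) = 32°C
Primer 2: A+T=7, G+C=8 → Tm = 2(7)+4(8) = 46°C
32°C vs 46°C → primer 2 is higher.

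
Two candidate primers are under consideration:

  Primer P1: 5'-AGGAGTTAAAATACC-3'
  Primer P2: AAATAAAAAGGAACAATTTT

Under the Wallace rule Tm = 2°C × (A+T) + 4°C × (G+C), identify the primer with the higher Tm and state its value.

Primer P2, 46°C

Primer P1: A+T=10, G+C=5 → Tm = 2(10)+4(5) = 40°C
Primer P2: A+T=17, G+C=3 → Tm = 2(17)+4(3) = 46°C
40°C vs 46°C → primer P2 is higher.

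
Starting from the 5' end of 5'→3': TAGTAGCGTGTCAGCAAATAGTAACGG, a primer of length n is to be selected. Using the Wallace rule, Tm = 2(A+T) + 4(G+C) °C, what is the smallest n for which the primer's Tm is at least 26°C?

n = 9

First 8 bases: TAGTAGCG → Tm = 24°C (< 26°C)
First 9 bases: TAGTAGCGT → Tm = 26°C (≥ 26°C)
Each additional base adds 2°C (A/T) or 4°C (G/C), so Tm is non-decreasing in n; n = 9 is the first length to reach 26°C.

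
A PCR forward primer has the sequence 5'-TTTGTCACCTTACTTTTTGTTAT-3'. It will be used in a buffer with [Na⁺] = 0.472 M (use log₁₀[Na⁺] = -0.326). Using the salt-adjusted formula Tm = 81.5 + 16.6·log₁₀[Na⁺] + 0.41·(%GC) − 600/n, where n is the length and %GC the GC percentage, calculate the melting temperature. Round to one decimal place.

60.7°C

Length n = 23. Base counts: G=2, T=14, A=3, C=4
G+C = 6, so %GC = 6/23 × 100 = 26.087%
Salt term: 16.6 × (-0.326) = -5.412
GC term: 0.41 × 26.087 = 10.696; length term: −600/23 = −26.087
Tm = 81.5 + (-5.412) + 10.696 − 26.087 = 60.697 → 60.7°C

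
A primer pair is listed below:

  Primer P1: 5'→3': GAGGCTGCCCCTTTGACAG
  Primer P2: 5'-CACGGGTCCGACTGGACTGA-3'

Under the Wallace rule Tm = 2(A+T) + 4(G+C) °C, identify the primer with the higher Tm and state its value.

Primer P2, 66°C

Primer P1: A+T=7, G+C=12 → Tm = 2(7)+4(12) = 62°C
Primer P2: A+T=7, G+C=13 → Tm = 2(7)+4(13) = 66°C
62°C vs 66°C → primer P2 is higher.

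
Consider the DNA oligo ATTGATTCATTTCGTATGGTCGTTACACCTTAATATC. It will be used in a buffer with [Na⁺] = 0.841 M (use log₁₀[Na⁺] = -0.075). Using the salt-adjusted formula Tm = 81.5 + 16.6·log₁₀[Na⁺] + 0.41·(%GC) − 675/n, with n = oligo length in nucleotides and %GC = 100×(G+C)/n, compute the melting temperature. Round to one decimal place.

Length n = 37. T=16, A=9, C=7, G=5
G+C = 12, so %GC = 12/37 × 100 = 32.432%
Salt term: 16.6 × (-0.075) = -1.245
GC term: 0.41 × 32.432 = 13.297; length term: −675/37 = −18.243
Tm = 81.5 + (-1.245) + 13.297 − 18.243 = 75.309 → 75.3°C

75.3°C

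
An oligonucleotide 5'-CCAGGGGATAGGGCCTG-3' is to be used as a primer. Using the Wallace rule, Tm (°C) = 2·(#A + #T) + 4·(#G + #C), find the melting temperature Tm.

58°C

G=8, A=3, C=4, T=2
So N_AT = 5 and N_GC = 12.
Tm = 2(5) + 4(12) = 10 + 48 = 58°C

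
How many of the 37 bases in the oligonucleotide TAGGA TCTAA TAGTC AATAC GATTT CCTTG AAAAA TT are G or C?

10

Scanning the sequence gives G=5, C=5, A=14, T=13.
G+C = 5 + 5 = 10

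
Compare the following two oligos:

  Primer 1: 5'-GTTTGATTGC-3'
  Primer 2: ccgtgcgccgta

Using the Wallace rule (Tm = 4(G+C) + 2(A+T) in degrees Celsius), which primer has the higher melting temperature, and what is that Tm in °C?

Primer 2, 42°C

Primer 1: A+T=6, G+C=4 → Tm = 2(6)+4(4) = 28°C
Primer 2: A+T=3, G+C=9 → Tm = 2(3)+4(9) = 42°C
28°C vs 42°C → primer 2 is higher.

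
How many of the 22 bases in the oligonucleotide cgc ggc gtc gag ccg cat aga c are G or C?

16

G=8, T=2, C=8, A=4
Total G or C: 8 + 8 = 16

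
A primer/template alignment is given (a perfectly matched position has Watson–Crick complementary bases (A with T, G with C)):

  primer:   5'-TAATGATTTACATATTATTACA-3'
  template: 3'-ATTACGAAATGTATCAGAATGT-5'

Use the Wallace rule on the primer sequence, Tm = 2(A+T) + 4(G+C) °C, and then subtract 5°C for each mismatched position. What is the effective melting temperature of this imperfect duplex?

35°C

Primer base counts: A=9, T=10, G=1, C=2 → A+T=19, G+C=3
Perfect-match Tm = 2(19) + 4(3) = 38 + 12 = 50°C
Mismatches (positions where the bases are not complementary): 3 (at positions 6, 15, 17)
Effective Tm = 50 − 3×5 = 50 − 15 = 35°C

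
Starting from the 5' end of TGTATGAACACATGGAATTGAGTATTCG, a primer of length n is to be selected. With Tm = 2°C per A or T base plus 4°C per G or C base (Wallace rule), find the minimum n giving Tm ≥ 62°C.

n = 23

First 22 bases: TGTATGAACACATGGAATTGAG → Tm = 60°C (< 62°C)
First 23 bases: TGTATGAACACATGGAATTGAGT → Tm = 62°C (≥ 62°C)
Each additional base adds 2°C (A/T) or 4°C (G/C), so Tm is non-decreasing in n; n = 23 is the first length to reach 62°C.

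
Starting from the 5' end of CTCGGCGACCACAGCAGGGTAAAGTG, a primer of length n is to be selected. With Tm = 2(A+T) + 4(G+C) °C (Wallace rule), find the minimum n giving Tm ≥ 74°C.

n = 23

First 22 bases: CTCGGCGACCACAGCAGGGTAA → Tm = 72°C (< 74°C)
First 23 bases: CTCGGCGACCACAGCAGGGTAAA → Tm = 74°C (≥ 74°C)
Each additional base adds 2°C (A/T) or 4°C (G/C), so Tm is non-decreasing in n; n = 23 is the first length to reach 74°C.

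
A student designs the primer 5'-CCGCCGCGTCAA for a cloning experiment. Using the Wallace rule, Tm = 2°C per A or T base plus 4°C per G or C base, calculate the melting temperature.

Counting bases: A=2, G=3, T=1, C=6
So N_AT = 3 and N_GC = 9.
Tm = 2(3) + 4(9) = 6 + 36 = 42°C

42°C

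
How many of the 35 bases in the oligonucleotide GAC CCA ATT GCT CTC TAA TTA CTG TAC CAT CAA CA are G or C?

Base counts: G=3, A=11, T=10, C=11
G+C = 3 + 11 = 14

14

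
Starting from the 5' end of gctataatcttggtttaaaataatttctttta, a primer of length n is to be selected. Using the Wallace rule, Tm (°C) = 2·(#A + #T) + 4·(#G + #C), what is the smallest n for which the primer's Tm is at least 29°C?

First 11 bases: GCTATAATCTT → Tm = 28°C (< 29°C)
First 12 bases: GCTATAATCTTG → Tm = 32°C (≥ 29°C)
Each additional base adds 2°C (A/T) or 4°C (G/C), so Tm is non-decreasing in n; n = 12 is the first length to reach 29°C.

n = 12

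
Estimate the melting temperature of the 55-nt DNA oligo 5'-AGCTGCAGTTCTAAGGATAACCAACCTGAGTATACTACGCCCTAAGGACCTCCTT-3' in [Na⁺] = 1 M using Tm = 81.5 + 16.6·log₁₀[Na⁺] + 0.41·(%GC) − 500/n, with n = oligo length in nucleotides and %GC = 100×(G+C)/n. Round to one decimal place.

91.8°C

Length n = 55. Scanning the sequence gives A=16, G=10, T=13, C=16.
G+C = 26, so %GC = 26/55 × 100 = 47.273%
Salt term: 16.6 × (0) = 0
GC term: 0.41 × 47.273 = 19.382; length term: −500/55 = −9.091
Tm = 81.5 + (0) + 19.382 − 9.091 = 91.791 → 91.8°C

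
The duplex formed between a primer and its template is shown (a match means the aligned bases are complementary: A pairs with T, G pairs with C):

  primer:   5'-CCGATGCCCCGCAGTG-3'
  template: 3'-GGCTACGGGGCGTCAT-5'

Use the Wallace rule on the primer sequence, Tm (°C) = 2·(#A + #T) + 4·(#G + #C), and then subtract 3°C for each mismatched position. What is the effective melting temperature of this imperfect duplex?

53°C

Primer base counts: A=2, T=2, G=5, C=7 → A+T=4, G+C=12
Perfect-match Tm = 2(4) + 4(12) = 8 + 48 = 56°C
Mismatches (positions where the bases are not complementary): 1 (at position 16)
Effective Tm = 56 − 1×3 = 56 − 3 = 53°C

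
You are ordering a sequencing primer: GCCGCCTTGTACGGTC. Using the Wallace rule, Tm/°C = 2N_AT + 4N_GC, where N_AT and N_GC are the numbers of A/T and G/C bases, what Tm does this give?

54°C

Base counts: G=5, C=6, A=1, T=4
A+T = 5, G+C = 11
Tm = 2(5) + 4(11) = 10 + 44 = 54°C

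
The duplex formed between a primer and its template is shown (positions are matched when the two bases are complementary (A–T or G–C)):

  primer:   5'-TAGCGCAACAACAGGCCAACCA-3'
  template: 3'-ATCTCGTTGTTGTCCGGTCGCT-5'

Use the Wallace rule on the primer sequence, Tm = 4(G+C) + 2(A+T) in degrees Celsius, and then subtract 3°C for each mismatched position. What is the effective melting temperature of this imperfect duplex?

Primer base counts: A=9, T=1, G=4, C=8 → A+T=10, G+C=12
Perfect-match Tm = 2(10) + 4(12) = 20 + 48 = 68°C
Mismatches (positions where the bases are not complementary): 3 (at positions 4, 19, 21)
Effective Tm = 68 − 3×3 = 68 − 9 = 59°C

59°C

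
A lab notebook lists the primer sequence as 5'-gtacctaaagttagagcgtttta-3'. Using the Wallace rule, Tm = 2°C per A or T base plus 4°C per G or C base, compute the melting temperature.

Base counts: A=7, T=8, C=3, G=5
So N_AT = 15 and N_GC = 8.
Tm = 2×15 + 4×8 = 62°C

62°C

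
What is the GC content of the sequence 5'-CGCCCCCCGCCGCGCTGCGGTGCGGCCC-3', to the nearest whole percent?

Scanning the sequence gives G=10, A=0, T=2, C=16.
G+C = 10 + 16 = 26 out of 28 bases
%GC = 26/28 × 100 = 92.86% ≈ 93%

93%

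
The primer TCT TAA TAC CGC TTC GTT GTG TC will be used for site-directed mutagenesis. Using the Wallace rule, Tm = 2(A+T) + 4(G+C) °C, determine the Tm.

Counting bases: T=10, A=3, C=6, G=4
So N_AT = 13 and N_GC = 10.
Tm = 2×13 + 4×10 = 66°C

66°C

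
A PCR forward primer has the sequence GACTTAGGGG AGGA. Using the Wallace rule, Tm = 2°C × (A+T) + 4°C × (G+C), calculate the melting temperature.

44°C

Base counts: G=7, A=4, T=2, C=1
So N_AT = 6 and N_GC = 8.
Tm = 2(6) + 4(8) = 12 + 32 = 44°C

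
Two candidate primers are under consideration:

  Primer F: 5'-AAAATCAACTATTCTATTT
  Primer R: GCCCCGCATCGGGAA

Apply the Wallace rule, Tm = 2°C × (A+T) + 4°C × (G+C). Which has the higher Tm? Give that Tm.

Primer F: A+T=16, G+C=3 → Tm = 2(16)+4(3) = 44°C
Primer R: A+T=4, G+C=11 → Tm = 2(4)+4(11) = 52°C
44°C vs 52°C → primer R is higher.

Primer R, 52°C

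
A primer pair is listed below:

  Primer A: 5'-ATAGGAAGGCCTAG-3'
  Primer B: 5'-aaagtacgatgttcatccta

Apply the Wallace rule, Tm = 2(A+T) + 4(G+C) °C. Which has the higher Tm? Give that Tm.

Primer A: A+T=7, G+C=7 → Tm = 2(7)+4(7) = 42°C
Primer B: A+T=13, G+C=7 → Tm = 2(13)+4(7) = 54°C
42°C vs 54°C → primer B is higher.

Primer B, 54°C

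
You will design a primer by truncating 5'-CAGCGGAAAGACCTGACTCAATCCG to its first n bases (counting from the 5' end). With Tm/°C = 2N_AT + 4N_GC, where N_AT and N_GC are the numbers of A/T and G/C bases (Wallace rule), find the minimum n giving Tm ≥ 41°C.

n = 13

First 12 bases: CAGCGGAAAGAC → Tm = 38°C (< 41°C)
First 13 bases: CAGCGGAAAGACC → Tm = 42°C (≥ 41°C)
Each additional base adds 2°C (A/T) or 4°C (G/C), so Tm is non-decreasing in n; n = 13 is the first length to reach 41°C.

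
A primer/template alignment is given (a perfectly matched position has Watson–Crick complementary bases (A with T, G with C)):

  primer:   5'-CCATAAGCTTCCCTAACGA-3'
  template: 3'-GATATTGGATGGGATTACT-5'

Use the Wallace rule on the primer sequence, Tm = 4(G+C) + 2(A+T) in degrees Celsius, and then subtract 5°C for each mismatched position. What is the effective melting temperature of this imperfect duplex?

36°C

Primer base counts: A=6, T=4, G=2, C=7 → A+T=10, G+C=9
Perfect-match Tm = 2(10) + 4(9) = 20 + 36 = 56°C
Mismatches (positions where the bases are not complementary): 4 (at positions 2, 7, 10, 17)
Effective Tm = 56 − 4×5 = 56 − 20 = 36°C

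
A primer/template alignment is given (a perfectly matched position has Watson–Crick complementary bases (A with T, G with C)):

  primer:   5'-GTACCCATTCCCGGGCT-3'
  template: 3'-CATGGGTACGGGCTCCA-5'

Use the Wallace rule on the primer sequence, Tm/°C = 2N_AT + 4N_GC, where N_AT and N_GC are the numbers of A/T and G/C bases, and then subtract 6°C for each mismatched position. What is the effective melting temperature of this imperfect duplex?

38°C

Primer base counts: A=2, T=4, G=4, C=7 → A+T=6, G+C=11
Perfect-match Tm = 2(6) + 4(11) = 12 + 44 = 56°C
Mismatches (positions where the bases are not complementary): 3 (at positions 9, 14, 16)
Effective Tm = 56 − 3×6 = 56 − 18 = 38°C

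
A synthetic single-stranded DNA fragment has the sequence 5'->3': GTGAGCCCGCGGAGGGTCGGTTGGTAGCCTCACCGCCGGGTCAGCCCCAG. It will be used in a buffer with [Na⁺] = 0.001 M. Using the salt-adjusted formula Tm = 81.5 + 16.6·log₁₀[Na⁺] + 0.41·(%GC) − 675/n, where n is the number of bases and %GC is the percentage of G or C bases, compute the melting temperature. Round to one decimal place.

Length n = 50. Counting bases: A=6, C=17, G=20, T=7
G+C = 37, so %GC = 37/50 × 100 = 74%
Salt term: 16.6 × (-3) = -49.8
GC term: 0.41 × 74 = 30.34; length term: −675/50 = −13.5
Tm = 81.5 + (-49.8) + 30.34 − 13.5 = 48.54 → 48.5°C

48.5°C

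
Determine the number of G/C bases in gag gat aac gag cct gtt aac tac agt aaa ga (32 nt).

13

Counting bases: A=13, T=6, G=8, C=5
G+C = 8 + 5 = 13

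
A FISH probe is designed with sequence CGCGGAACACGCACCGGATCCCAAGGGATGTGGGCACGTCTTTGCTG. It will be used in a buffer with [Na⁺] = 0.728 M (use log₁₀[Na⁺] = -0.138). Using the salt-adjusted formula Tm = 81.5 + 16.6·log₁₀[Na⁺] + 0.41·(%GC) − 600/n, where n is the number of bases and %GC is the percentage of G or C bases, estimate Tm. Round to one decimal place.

Length n = 47. C=14, A=9, G=16, T=8
G+C = 30, so %GC = 30/47 × 100 = 63.83%
Salt term: 16.6 × (-0.138) = -2.291
GC term: 0.41 × 63.83 = 26.17; length term: −600/47 = −12.766
Tm = 81.5 + (-2.291) + 26.17 − 12.766 = 92.613 → 92.6°C

92.6°C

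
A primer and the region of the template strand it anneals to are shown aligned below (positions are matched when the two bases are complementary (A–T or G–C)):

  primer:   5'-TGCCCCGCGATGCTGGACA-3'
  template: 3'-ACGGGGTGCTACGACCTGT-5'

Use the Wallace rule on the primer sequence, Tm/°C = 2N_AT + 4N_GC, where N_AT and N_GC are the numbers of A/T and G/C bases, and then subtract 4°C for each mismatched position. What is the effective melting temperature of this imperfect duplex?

60°C

Primer base counts: A=3, T=3, G=6, C=7 → A+T=6, G+C=13
Perfect-match Tm = 2(6) + 4(13) = 12 + 52 = 64°C
Mismatches (positions where the bases are not complementary): 1 (at position 7)
Effective Tm = 64 − 1×4 = 64 − 4 = 60°C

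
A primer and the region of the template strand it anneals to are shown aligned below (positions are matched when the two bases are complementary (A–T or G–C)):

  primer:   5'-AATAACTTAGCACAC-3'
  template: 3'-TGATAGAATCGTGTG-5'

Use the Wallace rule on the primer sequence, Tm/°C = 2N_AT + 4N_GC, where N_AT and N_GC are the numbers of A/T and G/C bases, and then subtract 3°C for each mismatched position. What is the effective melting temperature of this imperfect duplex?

Primer base counts: A=7, T=3, G=1, C=4 → A+T=10, G+C=5
Perfect-match Tm = 2(10) + 4(5) = 20 + 20 = 40°C
Mismatches (positions where the bases are not complementary): 2 (at positions 2, 5)
Effective Tm = 40 − 2×3 = 40 − 6 = 34°C

34°C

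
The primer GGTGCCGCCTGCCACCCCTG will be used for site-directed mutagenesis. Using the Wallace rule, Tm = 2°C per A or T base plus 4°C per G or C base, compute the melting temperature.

72°C

Counting bases: G=6, A=1, T=3, C=10
So N_AT = 4 and N_GC = 16.
Tm = 2(4) + 4(16) = 8 + 64 = 72°C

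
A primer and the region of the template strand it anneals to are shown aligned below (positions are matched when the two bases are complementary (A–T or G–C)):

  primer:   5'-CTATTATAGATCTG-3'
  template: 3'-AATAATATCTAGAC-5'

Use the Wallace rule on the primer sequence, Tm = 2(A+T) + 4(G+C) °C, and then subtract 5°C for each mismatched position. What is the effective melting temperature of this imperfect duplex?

31°C

Primer base counts: A=4, T=6, G=2, C=2 → A+T=10, G+C=4
Perfect-match Tm = 2(10) + 4(4) = 20 + 16 = 36°C
Mismatches (positions where the bases are not complementary): 1 (at position 1)
Effective Tm = 36 − 1×5 = 36 − 5 = 31°C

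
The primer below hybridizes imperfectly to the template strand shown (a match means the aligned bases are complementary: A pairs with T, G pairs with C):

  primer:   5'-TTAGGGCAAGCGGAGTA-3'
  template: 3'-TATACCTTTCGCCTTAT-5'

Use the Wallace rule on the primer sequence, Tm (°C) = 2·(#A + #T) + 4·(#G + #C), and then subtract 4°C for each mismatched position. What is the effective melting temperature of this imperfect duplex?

36°C

Primer base counts: A=5, T=3, G=7, C=2 → A+T=8, G+C=9
Perfect-match Tm = 2(8) + 4(9) = 16 + 36 = 52°C
Mismatches (positions where the bases are not complementary): 4 (at positions 1, 4, 7, 15)
Effective Tm = 52 − 4×4 = 52 − 16 = 36°C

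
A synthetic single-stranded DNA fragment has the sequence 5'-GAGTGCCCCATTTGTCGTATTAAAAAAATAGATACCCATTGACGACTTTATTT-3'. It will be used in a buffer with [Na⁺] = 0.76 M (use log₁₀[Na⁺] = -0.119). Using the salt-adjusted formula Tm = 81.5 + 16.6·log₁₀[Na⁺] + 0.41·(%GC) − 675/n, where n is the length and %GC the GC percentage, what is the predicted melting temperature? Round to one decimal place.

Length n = 53. Base counts: C=10, T=18, G=8, A=17
G+C = 18, so %GC = 18/53 × 100 = 33.962%
Salt term: 16.6 × (-0.119) = -1.975
GC term: 0.41 × 33.962 = 13.924; length term: −675/53 = −12.736
Tm = 81.5 + (-1.975) + 13.924 − 12.736 = 80.713 → 80.7°C

80.7°C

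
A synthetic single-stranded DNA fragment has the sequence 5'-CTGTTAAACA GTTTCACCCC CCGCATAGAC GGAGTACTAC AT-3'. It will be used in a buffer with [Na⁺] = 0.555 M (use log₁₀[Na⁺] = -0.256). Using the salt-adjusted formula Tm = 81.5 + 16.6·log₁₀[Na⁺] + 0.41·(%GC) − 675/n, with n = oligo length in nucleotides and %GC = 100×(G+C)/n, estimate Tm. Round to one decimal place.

Length n = 42. A=12, G=7, C=13, T=10
G+C = 20, so %GC = 20/42 × 100 = 47.619%
Salt term: 16.6 × (-0.256) = -4.25
GC term: 0.41 × 47.619 = 19.524; length term: −675/42 = −16.071
Tm = 81.5 + (-4.25) + 19.524 − 16.071 = 80.703 → 80.7°C

80.7°C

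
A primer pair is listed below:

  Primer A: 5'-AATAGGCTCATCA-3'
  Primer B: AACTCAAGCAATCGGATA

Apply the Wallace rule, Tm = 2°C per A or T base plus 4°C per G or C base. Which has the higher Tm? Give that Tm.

Primer A: A+T=8, G+C=5 → Tm = 2(8)+4(5) = 36°C
Primer B: A+T=11, G+C=7 → Tm = 2(11)+4(7) = 50°C
36°C vs 50°C → primer B is higher.

Primer B, 50°C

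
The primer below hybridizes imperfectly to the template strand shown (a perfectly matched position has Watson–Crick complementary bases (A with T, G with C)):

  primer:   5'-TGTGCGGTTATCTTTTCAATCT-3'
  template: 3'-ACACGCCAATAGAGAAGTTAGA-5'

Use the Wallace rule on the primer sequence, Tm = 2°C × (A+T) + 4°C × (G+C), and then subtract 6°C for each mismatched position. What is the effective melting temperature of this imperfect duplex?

Primer base counts: A=3, T=11, G=4, C=4 → A+T=14, G+C=8
Perfect-match Tm = 2(14) + 4(8) = 28 + 32 = 60°C
Mismatches (positions where the bases are not complementary): 1 (at position 14)
Effective Tm = 60 − 1×6 = 60 − 6 = 54°C

54°C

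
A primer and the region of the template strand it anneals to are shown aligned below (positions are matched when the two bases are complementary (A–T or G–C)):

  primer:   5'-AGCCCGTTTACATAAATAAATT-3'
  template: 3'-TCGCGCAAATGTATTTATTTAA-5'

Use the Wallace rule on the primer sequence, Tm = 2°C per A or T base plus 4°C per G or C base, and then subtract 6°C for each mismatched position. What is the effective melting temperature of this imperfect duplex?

Primer base counts: A=9, T=7, G=2, C=4 → A+T=16, G+C=6
Perfect-match Tm = 2(16) + 4(6) = 32 + 24 = 56°C
Mismatches (positions where the bases are not complementary): 1 (at position 4)
Effective Tm = 56 − 1×6 = 56 − 6 = 50°C

50°C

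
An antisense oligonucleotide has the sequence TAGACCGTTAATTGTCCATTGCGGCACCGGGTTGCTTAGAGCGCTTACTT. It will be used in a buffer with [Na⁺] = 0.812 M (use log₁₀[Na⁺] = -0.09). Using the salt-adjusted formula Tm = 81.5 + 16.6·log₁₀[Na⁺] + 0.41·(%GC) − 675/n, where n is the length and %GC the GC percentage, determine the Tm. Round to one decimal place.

Length n = 50. Base counts: A=9, G=13, C=12, T=16
G+C = 25, so %GC = 25/50 × 100 = 50%
Salt term: 16.6 × (-0.09) = -1.494
GC term: 0.41 × 50 = 20.5; length term: −675/50 = −13.5
Tm = 81.5 + (-1.494) + 20.5 − 13.5 = 87.006 → 87.0°C

87.0°C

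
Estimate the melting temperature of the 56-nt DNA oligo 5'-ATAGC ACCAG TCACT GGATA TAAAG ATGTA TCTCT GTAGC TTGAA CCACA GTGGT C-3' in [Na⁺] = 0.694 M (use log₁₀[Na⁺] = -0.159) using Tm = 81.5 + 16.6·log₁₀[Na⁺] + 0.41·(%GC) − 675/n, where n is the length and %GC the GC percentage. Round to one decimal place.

Length n = 56. Scanning the sequence gives C=12, A=17, T=15, G=12.
G+C = 24, so %GC = 24/56 × 100 = 42.857%
Salt term: 16.6 × (-0.159) = -2.639
GC term: 0.41 × 42.857 = 17.571; length term: −675/56 = −12.054
Tm = 81.5 + (-2.639) + 17.571 − 12.054 = 84.378 → 84.4°C

84.4°C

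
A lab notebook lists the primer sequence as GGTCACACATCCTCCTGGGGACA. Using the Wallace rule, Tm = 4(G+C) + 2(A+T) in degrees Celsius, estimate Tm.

74°C

Scanning the sequence gives G=6, A=5, C=8, T=4.
AT pairs contribute 9, GC pairs contribute 14.
Tm = 4·14 + 2·9 = 56 + 18 = 74°C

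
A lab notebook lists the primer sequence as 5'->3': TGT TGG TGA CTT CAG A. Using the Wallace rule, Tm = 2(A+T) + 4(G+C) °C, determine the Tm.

46°C

Counting bases: T=6, A=3, G=5, C=2
AT pairs contribute 9, GC pairs contribute 7.
Tm = 2×9 + 4×7 = 46°C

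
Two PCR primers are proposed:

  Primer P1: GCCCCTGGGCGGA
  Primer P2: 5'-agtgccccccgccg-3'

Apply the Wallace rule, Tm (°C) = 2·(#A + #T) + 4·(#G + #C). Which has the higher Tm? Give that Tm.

Primer P2, 52°C

Primer P1: A+T=2, G+C=11 → Tm = 2(2)+4(11) = 48°C
Primer P2: A+T=2, G+C=12 → Tm = 2(2)+4(12) = 52°C
48°C vs 52°C → primer P2 is higher.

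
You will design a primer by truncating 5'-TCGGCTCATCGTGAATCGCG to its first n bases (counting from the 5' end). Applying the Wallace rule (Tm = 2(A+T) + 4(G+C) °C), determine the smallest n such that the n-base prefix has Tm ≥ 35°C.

n = 11

First 10 bases: TCGGCTCATC → Tm = 32°C (< 35°C)
First 11 bases: TCGGCTCATCG → Tm = 36°C (≥ 35°C)
Since every base adds ≥2°C, Tm only increases with n, so the threshold is first crossed at n = 11.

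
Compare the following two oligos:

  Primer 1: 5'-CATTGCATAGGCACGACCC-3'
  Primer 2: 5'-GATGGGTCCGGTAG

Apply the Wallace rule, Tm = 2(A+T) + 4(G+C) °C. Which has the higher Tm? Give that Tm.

Primer 1, 60°C

Primer 1: A+T=8, G+C=11 → Tm = 2(8)+4(11) = 60°C
Primer 2: A+T=5, G+C=9 → Tm = 2(5)+4(9) = 46°C
60°C vs 46°C → primer 1 is higher.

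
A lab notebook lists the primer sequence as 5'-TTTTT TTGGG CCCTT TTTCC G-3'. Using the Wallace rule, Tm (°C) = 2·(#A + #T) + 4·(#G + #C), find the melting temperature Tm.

G=4, A=0, T=12, C=5
A+T = 12, G+C = 9
Tm = 2(12) + 4(9) = 24 + 36 = 60°C

60°C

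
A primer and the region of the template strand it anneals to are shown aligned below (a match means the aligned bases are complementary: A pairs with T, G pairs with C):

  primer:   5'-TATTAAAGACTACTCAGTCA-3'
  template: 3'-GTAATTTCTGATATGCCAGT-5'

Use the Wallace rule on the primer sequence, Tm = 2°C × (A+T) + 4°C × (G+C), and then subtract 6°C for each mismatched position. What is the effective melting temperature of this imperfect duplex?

Primer base counts: A=8, T=6, G=2, C=4 → A+T=14, G+C=6
Perfect-match Tm = 2(14) + 4(6) = 28 + 24 = 52°C
Mismatches (positions where the bases are not complementary): 4 (at positions 1, 13, 14, 16)
Effective Tm = 52 − 4×6 = 52 − 24 = 28°C

28°C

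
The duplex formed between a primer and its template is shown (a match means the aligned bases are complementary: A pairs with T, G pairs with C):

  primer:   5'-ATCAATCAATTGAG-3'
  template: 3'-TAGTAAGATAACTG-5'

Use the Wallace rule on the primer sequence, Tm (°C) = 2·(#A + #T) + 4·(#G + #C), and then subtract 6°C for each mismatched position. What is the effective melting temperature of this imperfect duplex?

18°C

Primer base counts: A=6, T=4, G=2, C=2 → A+T=10, G+C=4
Perfect-match Tm = 2(10) + 4(4) = 20 + 16 = 36°C
Mismatches (positions where the bases are not complementary): 3 (at positions 5, 8, 14)
Effective Tm = 36 − 3×6 = 36 − 18 = 18°C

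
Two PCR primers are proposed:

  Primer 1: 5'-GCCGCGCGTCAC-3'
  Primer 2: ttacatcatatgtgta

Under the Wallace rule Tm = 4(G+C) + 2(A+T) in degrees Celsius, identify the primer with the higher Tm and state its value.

Primer 1, 44°C

Primer 1: A+T=2, G+C=10 → Tm = 2(2)+4(10) = 44°C
Primer 2: A+T=12, G+C=4 → Tm = 2(12)+4(4) = 40°C
44°C vs 40°C → primer 1 is higher.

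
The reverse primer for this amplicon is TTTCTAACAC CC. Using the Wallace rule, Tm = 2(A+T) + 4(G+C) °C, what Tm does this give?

34°C

Counting bases: G=0, A=3, T=4, C=5
AT pairs contribute 7, GC pairs contribute 5.
Tm = 4·5 + 2·7 = 20 + 14 = 34°C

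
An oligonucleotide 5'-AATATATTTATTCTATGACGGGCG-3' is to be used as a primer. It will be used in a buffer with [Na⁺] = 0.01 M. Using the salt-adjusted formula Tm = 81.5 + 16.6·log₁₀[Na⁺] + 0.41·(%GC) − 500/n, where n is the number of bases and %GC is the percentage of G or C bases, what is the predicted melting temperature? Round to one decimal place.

41.1°C

Length n = 24. Scanning the sequence gives A=7, G=5, C=3, T=9.
G+C = 8, so %GC = 8/24 × 100 = 33.333%
Salt term: 16.6 × (-2) = -33.2
GC term: 0.41 × 33.333 = 13.667; length term: −500/24 = −20.833
Tm = 81.5 + (-33.2) + 13.667 − 20.833 = 41.134 → 41.1°C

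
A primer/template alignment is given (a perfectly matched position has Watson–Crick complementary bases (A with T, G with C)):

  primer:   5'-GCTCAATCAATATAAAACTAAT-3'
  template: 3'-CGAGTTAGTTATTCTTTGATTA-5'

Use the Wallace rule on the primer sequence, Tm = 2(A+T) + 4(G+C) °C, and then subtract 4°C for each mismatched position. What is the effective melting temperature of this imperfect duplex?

46°C

Primer base counts: A=11, T=6, G=1, C=4 → A+T=17, G+C=5
Perfect-match Tm = 2(17) + 4(5) = 34 + 20 = 54°C
Mismatches (positions where the bases are not complementary): 2 (at positions 13, 14)
Effective Tm = 54 − 2×4 = 54 − 8 = 46°C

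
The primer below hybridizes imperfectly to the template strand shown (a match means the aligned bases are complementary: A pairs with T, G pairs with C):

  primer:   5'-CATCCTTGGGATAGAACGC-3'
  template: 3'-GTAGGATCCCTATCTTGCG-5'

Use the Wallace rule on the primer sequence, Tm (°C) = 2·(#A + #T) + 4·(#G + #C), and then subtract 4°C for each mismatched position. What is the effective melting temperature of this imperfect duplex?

54°C

Primer base counts: A=5, T=4, G=5, C=5 → A+T=9, G+C=10
Perfect-match Tm = 2(9) + 4(10) = 18 + 40 = 58°C
Mismatches (positions where the bases are not complementary): 1 (at position 7)
Effective Tm = 58 − 1×4 = 58 − 4 = 54°C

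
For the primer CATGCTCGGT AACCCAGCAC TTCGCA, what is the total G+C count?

T=5, A=6, C=10, G=5
Total G or C: 5 + 10 = 15

15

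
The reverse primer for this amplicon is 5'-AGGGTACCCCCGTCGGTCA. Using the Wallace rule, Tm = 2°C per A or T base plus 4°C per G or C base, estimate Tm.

Scanning the sequence gives A=3, T=3, C=7, G=6.
A+T = 6, G+C = 13
Tm = 2×6 + 4×13 = 64°C

64°C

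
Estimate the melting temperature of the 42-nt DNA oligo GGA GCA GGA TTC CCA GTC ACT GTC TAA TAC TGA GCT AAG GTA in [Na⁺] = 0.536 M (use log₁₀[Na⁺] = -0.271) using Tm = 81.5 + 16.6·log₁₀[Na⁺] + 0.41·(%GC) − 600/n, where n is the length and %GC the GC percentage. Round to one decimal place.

82.2°C

Length n = 42. T=10, C=9, G=11, A=12
G+C = 20, so %GC = 20/42 × 100 = 47.619%
Salt term: 16.6 × (-0.271) = -4.499
GC term: 0.41 × 47.619 = 19.524; length term: −600/42 = −14.286
Tm = 81.5 + (-4.499) + 19.524 − 14.286 = 82.239 → 82.2°C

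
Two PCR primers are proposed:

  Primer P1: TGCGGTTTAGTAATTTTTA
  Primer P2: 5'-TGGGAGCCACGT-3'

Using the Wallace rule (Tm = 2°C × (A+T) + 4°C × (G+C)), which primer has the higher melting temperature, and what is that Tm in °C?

Primer P1, 48°C

Primer P1: A+T=14, G+C=5 → Tm = 2(14)+4(5) = 48°C
Primer P2: A+T=4, G+C=8 → Tm = 2(4)+4(8) = 40°C
48°C vs 40°C → primer P1 is higher.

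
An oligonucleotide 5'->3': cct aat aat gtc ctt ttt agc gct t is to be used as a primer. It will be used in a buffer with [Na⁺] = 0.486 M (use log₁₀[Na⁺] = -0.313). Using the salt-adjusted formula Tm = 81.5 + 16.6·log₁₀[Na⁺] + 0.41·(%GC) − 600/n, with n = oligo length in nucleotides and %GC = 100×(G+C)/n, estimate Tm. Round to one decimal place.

Length n = 25. A=5, C=6, T=11, G=3
G+C = 9, so %GC = 9/25 × 100 = 36%
Salt term: 16.6 × (-0.313) = -5.196
GC term: 0.41 × 36 = 14.76; length term: −600/25 = −24
Tm = 81.5 + (-5.196) + 14.76 − 24 = 67.064 → 67.1°C

67.1°C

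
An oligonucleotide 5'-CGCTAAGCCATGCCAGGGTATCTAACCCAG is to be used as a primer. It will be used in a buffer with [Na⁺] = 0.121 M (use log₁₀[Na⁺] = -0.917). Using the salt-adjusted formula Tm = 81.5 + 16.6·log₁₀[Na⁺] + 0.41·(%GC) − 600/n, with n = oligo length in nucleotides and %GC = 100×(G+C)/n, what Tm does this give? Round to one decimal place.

69.5°C

Length n = 30. Base counts: G=7, T=5, C=10, A=8
G+C = 17, so %GC = 17/30 × 100 = 56.667%
Salt term: 16.6 × (-0.917) = -15.222
GC term: 0.41 × 56.667 = 23.233; length term: −600/30 = −20
Tm = 81.5 + (-15.222) + 23.233 − 20 = 69.511 → 69.5°C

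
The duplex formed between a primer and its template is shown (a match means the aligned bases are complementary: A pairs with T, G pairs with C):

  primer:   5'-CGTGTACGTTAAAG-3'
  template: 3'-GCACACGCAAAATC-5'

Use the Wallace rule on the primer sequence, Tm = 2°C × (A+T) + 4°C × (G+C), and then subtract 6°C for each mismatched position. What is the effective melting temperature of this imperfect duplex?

22°C

Primer base counts: A=4, T=4, G=4, C=2 → A+T=8, G+C=6
Perfect-match Tm = 2(8) + 4(6) = 16 + 24 = 40°C
Mismatches (positions where the bases are not complementary): 3 (at positions 6, 11, 12)
Effective Tm = 40 − 3×6 = 40 − 18 = 22°C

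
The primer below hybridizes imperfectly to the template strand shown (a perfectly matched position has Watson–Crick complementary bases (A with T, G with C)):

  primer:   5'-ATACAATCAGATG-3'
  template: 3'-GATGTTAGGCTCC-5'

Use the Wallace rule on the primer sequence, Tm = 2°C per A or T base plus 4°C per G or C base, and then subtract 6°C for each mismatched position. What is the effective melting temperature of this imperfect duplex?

Primer base counts: A=6, T=3, G=2, C=2 → A+T=9, G+C=4
Perfect-match Tm = 2(9) + 4(4) = 18 + 16 = 34°C
Mismatches (positions where the bases are not complementary): 3 (at positions 1, 9, 12)
Effective Tm = 34 − 3×6 = 34 − 18 = 16°C

16°C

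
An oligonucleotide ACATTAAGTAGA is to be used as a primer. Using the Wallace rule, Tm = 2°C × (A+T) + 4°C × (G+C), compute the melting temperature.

A=6, C=1, G=2, T=3
So N_AT = 9 and N_GC = 3.
Tm = 4·3 + 2·9 = 12 + 18 = 30°C

30°C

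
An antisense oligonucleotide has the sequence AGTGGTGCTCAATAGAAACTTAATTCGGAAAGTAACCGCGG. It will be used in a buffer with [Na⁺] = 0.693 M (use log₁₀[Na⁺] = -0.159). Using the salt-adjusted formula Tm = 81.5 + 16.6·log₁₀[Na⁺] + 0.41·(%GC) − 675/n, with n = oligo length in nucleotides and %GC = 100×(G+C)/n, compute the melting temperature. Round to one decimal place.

80.4°C

Length n = 41. Counting bases: T=9, A=14, C=7, G=11
G+C = 18, so %GC = 18/41 × 100 = 43.902%
Salt term: 16.6 × (-0.159) = -2.639
GC term: 0.41 × 43.902 = 18; length term: −675/41 = −16.463
Tm = 81.5 + (-2.639) + 18 − 16.463 = 80.398 → 80.4°C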